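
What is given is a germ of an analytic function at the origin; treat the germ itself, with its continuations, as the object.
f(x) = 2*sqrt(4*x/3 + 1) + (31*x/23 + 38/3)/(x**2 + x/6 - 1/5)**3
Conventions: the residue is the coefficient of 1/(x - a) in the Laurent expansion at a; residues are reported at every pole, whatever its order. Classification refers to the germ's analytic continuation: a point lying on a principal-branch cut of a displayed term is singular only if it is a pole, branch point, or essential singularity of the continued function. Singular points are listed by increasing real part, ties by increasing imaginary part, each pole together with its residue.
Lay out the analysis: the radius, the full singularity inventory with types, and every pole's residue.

Denominator factor (x**2 + x/6 - 1/5)^3: discriminant 149/180, real irrational roots -1/12 + (1/60)*sqrt(745) and -1/12 - (1/60)*sqrt(745); poles of order 3, moduli -1/12 + (1/60)*sqrt(745) and 1/12 + (1/60)*sqrt(745).
Branch term (2)*sqrt(1 - x/(-3/4)): its argument vanishes at x = -3/4, a square-root branch point, modulus 3/4.
The radius of convergence is the smallest modulus among the singular points: -1/12 + (1/60)*sqrt(745).
The branch term is analytic at -1/12 - (1/60)*sqrt(745) and contributes nothing to the residue; only the rational part matters.
The factor x**2 + x/6 - 1/5 splits as (x - a)(x - a') with a = -1/12 - (1/60)*sqrt(745), a' = -1/12 + (1/60)*sqrt(745). At the order-3 pole a set g(x) = (x - a)^3*(rational part) = [31*x/23 + 38/3] / (x - a')^3.
Order-3 pole: residue = g''(a)/2; g''(-1/12 - (1/60)*sqrt(745)) = -(673596000/76082827)*sqrt(745), so the residue is -(336798000/76082827)*sqrt(745).
The branch term is analytic at -1/12 + (1/60)*sqrt(745) and contributes nothing to the residue; only the rational part matters.
The factor x**2 + x/6 - 1/5 splits as (x - a)(x - a') with a = -1/12 + (1/60)*sqrt(745), a' = -1/12 - (1/60)*sqrt(745). At the order-3 pole a set g(x) = (x - a)^3*(rational part) = [31*x/23 + 38/3] / (x - a')^3.
Order-3 pole: residue = g''(a)/2; g''(-1/12 + (1/60)*sqrt(745)) = (673596000/76082827)*sqrt(745), so the residue is (336798000/76082827)*sqrt(745).
List the singular points by increasing real part (a conjugate pair: the negative imaginary part first).

Radius of convergence at 0: -1/12 + (1/60)*sqrt(745).
At -3/4: an algebraic (square-root) branch point.
At -1/12 - (1/60)*sqrt(745): a pole of order 3; residue -(336798000/76082827)*sqrt(745).
At -1/12 + (1/60)*sqrt(745): a pole of order 3; residue (336798000/76082827)*sqrt(745).


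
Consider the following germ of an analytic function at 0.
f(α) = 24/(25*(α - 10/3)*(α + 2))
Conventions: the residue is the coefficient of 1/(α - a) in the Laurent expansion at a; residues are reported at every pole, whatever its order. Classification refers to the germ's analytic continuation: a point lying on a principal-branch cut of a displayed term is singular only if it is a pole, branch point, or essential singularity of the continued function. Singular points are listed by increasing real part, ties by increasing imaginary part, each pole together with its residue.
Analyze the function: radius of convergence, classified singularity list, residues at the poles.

Radius of convergence at 0: 2.
At -2: a pole of order 1; residue -9/50.
At 10/3: a pole of order 1; residue 9/50.

Denominator factor (α - 10/3): pole of order 1 at 10/3, modulus 10/3.
Denominator factor (α + 2): pole of order 1 at -2, modulus 2.
The radius of convergence is the smallest modulus among the singular points: 2.
At the order-1 pole -2 set g(α) = (α - (-2))*f(α) = 24/(25*(α - 10/3)).
Simple pole: residue = g(a) at a = -2, which is -9/50.
At the order-1 pole 10/3 set g(α) = (α - (10/3))*f(α) = 24/(25*(α + 2)).
Simple pole: residue = g(a) at a = 10/3, which is 9/50.
List the singular points by increasing real part (a conjugate pair: the negative imaginary part first).


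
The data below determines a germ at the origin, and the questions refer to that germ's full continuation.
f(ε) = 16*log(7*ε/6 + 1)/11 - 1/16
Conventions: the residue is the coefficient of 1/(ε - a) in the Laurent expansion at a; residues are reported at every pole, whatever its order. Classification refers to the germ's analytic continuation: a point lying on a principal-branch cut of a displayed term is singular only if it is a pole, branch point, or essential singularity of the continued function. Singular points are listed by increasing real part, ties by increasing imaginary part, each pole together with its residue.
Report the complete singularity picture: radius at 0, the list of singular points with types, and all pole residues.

Branch term (16/11)*log(1 - ε/(-6/7)): its argument vanishes at ε = -6/7, a logarithmic branch point, modulus 6/7.
The radius of convergence is the smallest modulus among the singular points: 6/7.

Radius of convergence at 0: 6/7.
At -6/7: a logarithmic branch point.


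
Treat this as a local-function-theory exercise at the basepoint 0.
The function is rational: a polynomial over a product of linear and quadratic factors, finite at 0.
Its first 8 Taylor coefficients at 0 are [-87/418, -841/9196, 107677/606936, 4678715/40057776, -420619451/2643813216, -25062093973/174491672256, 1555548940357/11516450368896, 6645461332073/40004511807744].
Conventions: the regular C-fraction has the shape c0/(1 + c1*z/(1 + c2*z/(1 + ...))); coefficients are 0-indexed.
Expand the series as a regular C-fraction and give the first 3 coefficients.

Taylor coefficients (read off): a_0 = -87/418, a_1 = -841/9196, a_2 = 107677/606936.
c0 = a_0 = -87/418. Peel one level at a time: if S = 1 + c*z/S' with S'(0) = 1, then c is the z-coefficient of S and S' = c*z/(S - 1).
S_1 = c0/f = 1 + (-29/66)*z + (23/22)*z^2 + ...; c1 = -29/66.
S_2 = c1*z/(S_1 - 1) = 1 + (69/29)*z + ...; c2 = 69/29.

The regular C-fraction coefficients are [-87/418, -29/66, 69/29].


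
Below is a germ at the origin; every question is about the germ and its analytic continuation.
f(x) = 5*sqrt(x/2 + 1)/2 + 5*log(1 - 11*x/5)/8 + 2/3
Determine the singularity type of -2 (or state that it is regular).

The term (5/2)*sqrt(1 - x/(-2)) has argument 1 - -2/(-2) = 0 at -2: a square-root (algebraic, two-sheeted) branch point; the remaining terms are analytic or single-valued there.

The point is an algebraic (square-root) branch point.


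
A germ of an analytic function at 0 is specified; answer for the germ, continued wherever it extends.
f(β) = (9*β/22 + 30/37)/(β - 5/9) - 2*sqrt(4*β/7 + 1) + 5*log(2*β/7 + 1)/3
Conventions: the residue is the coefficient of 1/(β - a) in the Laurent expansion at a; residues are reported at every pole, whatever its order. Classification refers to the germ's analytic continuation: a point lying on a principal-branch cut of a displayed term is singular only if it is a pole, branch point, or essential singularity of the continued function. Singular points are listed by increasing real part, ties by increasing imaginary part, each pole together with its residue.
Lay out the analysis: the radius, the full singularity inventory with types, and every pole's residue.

Radius of convergence at 0: 5/9.
At -7/2: a logarithmic branch point.
At -7/4: an algebraic (square-root) branch point.
At 5/9: a pole of order 1; residue 845/814.

Denominator factor (β - 5/9): pole of order 1 at 5/9, modulus 5/9.
Branch term (-2)*sqrt(1 - β/(-7/4)): its argument vanishes at β = -7/4, a square-root branch point, modulus 7/4.
Branch term (5/3)*log(1 - β/(-7/2)): its argument vanishes at β = -7/2, a logarithmic branch point, modulus 7/2.
The radius of convergence is the smallest modulus among the singular points: 5/9.
The branch terms are analytic at 5/9 and contribute nothing to the residue; only the rational part matters.
At the order-1 pole 5/9 set g(β) = (β - (5/9))*(rational part) = 9*β/22 + 30/37.
Simple pole: residue = g(a) at a = 5/9, which is 845/814.
List the singular points by increasing real part (a conjugate pair: the negative imaginary part first).


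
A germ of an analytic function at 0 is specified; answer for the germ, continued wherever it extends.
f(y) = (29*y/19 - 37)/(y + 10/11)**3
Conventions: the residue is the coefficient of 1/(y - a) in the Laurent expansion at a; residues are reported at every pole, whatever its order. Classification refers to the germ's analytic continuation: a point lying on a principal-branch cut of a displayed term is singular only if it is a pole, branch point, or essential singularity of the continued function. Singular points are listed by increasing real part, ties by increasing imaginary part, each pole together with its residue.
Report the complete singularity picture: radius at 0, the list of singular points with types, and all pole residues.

Radius of convergence at 0: 10/11.
At -10/11: a pole of order 3; residue 0.

Denominator factor (y + 10/11)^3: pole of order 3 at -10/11, modulus 10/11.
The radius of convergence is the smallest modulus among the singular points: 10/11.
At the order-3 pole -10/11 set g(y) = (y - (-10/11))^3*f(y) = 29*y/19 - 37.
Order-3 pole: residue = g''(a)/2; g''(-10/11) = 0, so the residue is 0.


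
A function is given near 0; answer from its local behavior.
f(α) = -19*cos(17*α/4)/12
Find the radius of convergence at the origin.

The factor cos(17*α/4) is entire and contributes no finite singular point.
The polynomial part has no poles.
No finite singular points: the Taylor series at 0 converges everywhere.

The radius of convergence is infinite.


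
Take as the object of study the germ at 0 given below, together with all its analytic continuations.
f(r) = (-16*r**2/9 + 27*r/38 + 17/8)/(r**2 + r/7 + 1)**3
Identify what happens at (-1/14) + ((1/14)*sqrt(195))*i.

The denominator factor r**2 + r/7 + 1 vanishes at (-1/14) + ((1/14)*sqrt(195))*i and appears to the power 3; the numerator there equals (256993/67032) + ((2309/33516)*sqrt(195))*i, nonzero, and no other factor vanishes.
Hence a pole whose order is the multiplicity, 3.

The point is a pole of order 3.


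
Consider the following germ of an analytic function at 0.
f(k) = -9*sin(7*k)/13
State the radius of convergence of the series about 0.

The radius of convergence is infinite.

The factor -sin(7*k) is entire and contributes no finite singular point.
The polynomial part has no poles.
No finite singular points: the Taylor series at 0 converges everywhere.


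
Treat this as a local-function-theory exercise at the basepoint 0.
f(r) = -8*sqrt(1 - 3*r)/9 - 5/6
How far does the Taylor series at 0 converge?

The radius of convergence is 1/3.

Branch term (-8/9)*sqrt(1 - r/(1/3)): its argument vanishes at r = 1/3, a square-root branch point, modulus 1/3.
The radius of convergence is the smallest modulus among the singular points: 1/3.


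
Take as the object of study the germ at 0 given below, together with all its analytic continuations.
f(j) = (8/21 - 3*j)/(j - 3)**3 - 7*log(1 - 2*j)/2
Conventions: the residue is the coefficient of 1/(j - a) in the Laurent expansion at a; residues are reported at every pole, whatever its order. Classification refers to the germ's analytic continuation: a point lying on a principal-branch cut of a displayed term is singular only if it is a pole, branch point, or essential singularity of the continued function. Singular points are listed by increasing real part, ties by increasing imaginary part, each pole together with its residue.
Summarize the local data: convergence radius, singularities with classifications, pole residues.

Radius of convergence at 0: 1/2.
At 1/2: a logarithmic branch point.
At 3: a pole of order 3; residue 0.

Denominator factor (j - 3)^3: pole of order 3 at 3, modulus 3.
Branch term (-7/2)*log(1 - j/(1/2)): its argument vanishes at j = 1/2, a logarithmic branch point, modulus 1/2.
The radius of convergence is the smallest modulus among the singular points: 1/2.
The branch term is analytic at 3 and contributes nothing to the residue; only the rational part matters.
At the order-3 pole 3 set g(j) = (j - (3))^3*(rational part) = 8/21 - 3*j.
Order-3 pole: residue = g''(a)/2; g''(3) = 0, so the residue is 0.
List the singular points by increasing real part (a conjugate pair: the negative imaginary part first).


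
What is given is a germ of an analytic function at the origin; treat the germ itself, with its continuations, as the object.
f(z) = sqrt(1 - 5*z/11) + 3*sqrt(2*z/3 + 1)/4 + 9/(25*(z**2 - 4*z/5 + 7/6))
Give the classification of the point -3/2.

The point is an algebraic (square-root) branch point.

The term (3/4)*sqrt(1 - z/(-3/2)) has argument 1 - -3/2/(-3/2) = 0 at -3/2: a square-root (algebraic, two-sheeted) branch point; the remaining terms are analytic or single-valued there.


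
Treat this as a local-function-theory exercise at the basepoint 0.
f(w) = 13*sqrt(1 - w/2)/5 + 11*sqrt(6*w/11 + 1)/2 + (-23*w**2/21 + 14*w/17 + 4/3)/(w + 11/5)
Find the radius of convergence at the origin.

The radius of convergence is 11/6.

Denominator factor (w + 11/5): pole of order 1 at -11/5, modulus 11/5.
Branch term (11/2)*sqrt(1 - w/(-11/6)): its argument vanishes at w = -11/6, a square-root branch point, modulus 11/6.
Branch term (13/5)*sqrt(1 - w/(2)): its argument vanishes at w = 2, a square-root branch point, modulus 2.
The radius of convergence is the smallest modulus among the singular points: 11/6.


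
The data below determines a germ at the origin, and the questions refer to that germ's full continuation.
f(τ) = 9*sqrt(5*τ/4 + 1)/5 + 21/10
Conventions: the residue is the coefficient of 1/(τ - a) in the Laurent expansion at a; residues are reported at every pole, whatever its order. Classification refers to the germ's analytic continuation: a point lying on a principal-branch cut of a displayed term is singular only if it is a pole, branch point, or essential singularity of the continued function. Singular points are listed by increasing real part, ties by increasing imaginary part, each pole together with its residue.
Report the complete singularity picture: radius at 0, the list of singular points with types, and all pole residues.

Branch term (9/5)*sqrt(1 - τ/(-4/5)): its argument vanishes at τ = -4/5, a square-root branch point, modulus 4/5.
The radius of convergence is the smallest modulus among the singular points: 4/5.

Radius of convergence at 0: 4/5.
At -4/5: an algebraic (square-root) branch point.


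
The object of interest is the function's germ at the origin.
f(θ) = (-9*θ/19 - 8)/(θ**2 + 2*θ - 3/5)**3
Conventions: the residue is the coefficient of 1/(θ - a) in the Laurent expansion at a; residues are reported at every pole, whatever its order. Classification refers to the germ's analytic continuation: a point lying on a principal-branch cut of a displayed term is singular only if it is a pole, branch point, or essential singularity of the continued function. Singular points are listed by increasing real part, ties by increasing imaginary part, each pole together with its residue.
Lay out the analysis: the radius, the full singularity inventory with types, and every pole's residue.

Radius of convergence at 0: -1 + (2/5)*sqrt(10).
At -1 - (2/5)*sqrt(10): a pole of order 3; residue (10725/77824)*sqrt(10).
At -1 + (2/5)*sqrt(10): a pole of order 3; residue -(10725/77824)*sqrt(10).

Denominator factor (θ**2 + 2*θ - 3/5)^3: discriminant 32/5, real irrational roots -1 + (2/5)*sqrt(10) and -1 - (2/5)*sqrt(10); poles of order 3, moduli -1 + (2/5)*sqrt(10) and 1 + (2/5)*sqrt(10).
The radius of convergence is the smallest modulus among the singular points: -1 + (2/5)*sqrt(10).
The factor θ**2 + 2*θ - 3/5 splits as (θ - a)(θ - a') with a = -1 - (2/5)*sqrt(10), a' = -1 + (2/5)*sqrt(10). At the order-3 pole a set g(θ) = (θ - a)^3*f(θ) = [-9*θ/19 - 8] / (θ - a')^3.
Order-3 pole: residue = g''(a)/2; g''(-1 - (2/5)*sqrt(10)) = (10725/38912)*sqrt(10), so the residue is (10725/77824)*sqrt(10).
The factor θ**2 + 2*θ - 3/5 splits as (θ - a)(θ - a') with a = -1 + (2/5)*sqrt(10), a' = -1 - (2/5)*sqrt(10). At the order-3 pole a set g(θ) = (θ - a)^3*f(θ) = [-9*θ/19 - 8] / (θ - a')^3.
Order-3 pole: residue = g''(a)/2; g''(-1 + (2/5)*sqrt(10)) = -(10725/38912)*sqrt(10), so the residue is -(10725/77824)*sqrt(10).
List the singular points by increasing real part (a conjugate pair: the negative imaginary part first).


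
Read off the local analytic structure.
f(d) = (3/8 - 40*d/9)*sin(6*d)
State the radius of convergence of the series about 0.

The radius of convergence is infinite.

The factor sin(6*d) is entire and contributes no finite singular point.
The polynomial part has no poles.
No finite singular points: the Taylor series at 0 converges everywhere.


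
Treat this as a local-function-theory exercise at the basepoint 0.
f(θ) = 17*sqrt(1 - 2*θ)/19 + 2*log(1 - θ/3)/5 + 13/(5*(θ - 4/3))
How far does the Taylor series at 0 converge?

Denominator factor (θ - 4/3): pole of order 1 at 4/3, modulus 4/3.
Branch term (2/5)*log(1 - θ/(3)): its argument vanishes at θ = 3, a logarithmic branch point, modulus 3.
Branch term (17/19)*sqrt(1 - θ/(1/2)): its argument vanishes at θ = 1/2, a square-root branch point, modulus 1/2.
The radius of convergence is the smallest modulus among the singular points: 1/2.

The radius of convergence is 1/2.


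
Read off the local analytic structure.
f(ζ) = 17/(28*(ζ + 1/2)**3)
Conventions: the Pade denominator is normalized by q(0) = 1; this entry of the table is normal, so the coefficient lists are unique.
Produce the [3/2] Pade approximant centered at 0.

Taylor coefficients needed (expand at 0): a_0 = 34/7, a_1 = -204/7, a_2 = 816/7, a_3 = -2720/7, a_4 = 8160/7, a_5 = -3264.
Write the denominator as Q(ζ) = 1 + q1*ζ + q2*ζ^2. Requiring Q*f - P = O(ζ^6) with deg P <= 3 kills the coefficients of ζ^4..ζ^5 in Q*f:
  ζ^4: a_4 + q1*a_3 + q2*a_2 = 0, i.e. 8160/7 + (-2720/7)*q1 + (816/7)*q2 = 0.
  ζ^5: a_5 + q1*a_4 + q2*a_3 = 0, i.e. -3264 + (8160/7)*q1 + (-2720/7)*q2 = 0.
Solving this linear system: q1 = 24/5, q2 = 6.
The numerator is Q*f truncated at degree 3: P0 = a_0 = 34/7; P1 = a_1 + q1*a_0 = -204/35; P2 = a_2 + q1*a_1 + q2*a_0 = 204/35; P3 = a_3 + q1*a_2 + q2*a_1 = -136/35.

The Pade approximant has numerator coefficients [34/7, -204/35, 204/35, -136/35]; denominator coefficients [1, 24/5, 6].


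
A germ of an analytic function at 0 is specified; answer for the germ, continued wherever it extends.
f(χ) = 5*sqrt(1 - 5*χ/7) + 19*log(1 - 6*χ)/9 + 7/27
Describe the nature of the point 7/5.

The term (5)*sqrt(1 - χ/(7/5)) has argument 1 - 7/5/(7/5) = 0 at 7/5: a square-root (algebraic, two-sheeted) branch point; the remaining terms are analytic or single-valued there.

The point is an algebraic (square-root) branch point.


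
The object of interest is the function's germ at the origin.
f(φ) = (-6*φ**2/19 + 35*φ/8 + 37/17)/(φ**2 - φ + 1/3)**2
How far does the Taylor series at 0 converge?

The radius of convergence is (1/3)*sqrt(3).

Denominator factor (φ**2 - φ + 1/3)^2: discriminant -1/3, complex-conjugate roots (1/2) + ((1/6)*sqrt(3))*i and (1/2) - ((1/6)*sqrt(3))*i; poles of order 2, moduli (1/3)*sqrt(3) and (1/3)*sqrt(3).
The radius of convergence is the smallest modulus among the singular points: (1/3)*sqrt(3).


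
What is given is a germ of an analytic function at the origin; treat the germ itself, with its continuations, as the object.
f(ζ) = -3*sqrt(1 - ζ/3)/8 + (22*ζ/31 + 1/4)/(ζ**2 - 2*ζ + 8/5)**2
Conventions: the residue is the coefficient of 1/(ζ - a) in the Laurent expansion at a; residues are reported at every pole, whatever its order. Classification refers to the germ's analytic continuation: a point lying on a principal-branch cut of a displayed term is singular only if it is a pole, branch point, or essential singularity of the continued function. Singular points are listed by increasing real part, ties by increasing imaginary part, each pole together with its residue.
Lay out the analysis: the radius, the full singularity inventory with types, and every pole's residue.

Denominator factor (ζ**2 - 2*ζ + 8/5)^2: discriminant -12/5, complex-conjugate roots (1) + ((1/5)*sqrt(15))*i and (1) - ((1/5)*sqrt(15))*i; poles of order 2, moduli (2/5)*sqrt(10) and (2/5)*sqrt(10).
Branch term (-3/8)*sqrt(1 - ζ/(3)): its argument vanishes at ζ = 3, a square-root branch point, modulus 3.
The radius of convergence is the smallest modulus among the singular points: (2/5)*sqrt(10).
The branch term is analytic at (1) - ((1/5)*sqrt(15))*i and contributes nothing to the residue; only the rational part matters.
The factor ζ**2 - 2*ζ + 8/5 splits as (ζ - a)(ζ - a') with a = (1) - ((1/5)*sqrt(15))*i, a' = (1) + ((1/5)*sqrt(15))*i. At the order-2 pole a set g(ζ) = (ζ - a)^2*(rational part) = [22*ζ/31 + 1/4] / (ζ - a')^2.
Order-2 pole: residue = g'(a); g'((1) - ((1/5)*sqrt(15))*i) = ((595/4464)*sqrt(15))*i, so the residue is ((595/4464)*sqrt(15))*i.
The branch term is analytic at (1) + ((1/5)*sqrt(15))*i and contributes nothing to the residue; only the rational part matters.
The factor ζ**2 - 2*ζ + 8/5 splits as (ζ - a)(ζ - a') with a = (1) + ((1/5)*sqrt(15))*i, a' = (1) - ((1/5)*sqrt(15))*i. At the order-2 pole a set g(ζ) = (ζ - a)^2*(rational part) = [22*ζ/31 + 1/4] / (ζ - a')^2.
Order-2 pole: residue = g'(a); g'((1) + ((1/5)*sqrt(15))*i) = -((595/4464)*sqrt(15))*i, so the residue is -((595/4464)*sqrt(15))*i.
List the singular points by increasing real part (a conjugate pair: the negative imaginary part first).

Radius of convergence at 0: (2/5)*sqrt(10).
At (1) - ((1/5)*sqrt(15))*i: a pole of order 2; residue ((595/4464)*sqrt(15))*i.
At (1) + ((1/5)*sqrt(15))*i: a pole of order 2; residue -((595/4464)*sqrt(15))*i.
At 3: an algebraic (square-root) branch point.


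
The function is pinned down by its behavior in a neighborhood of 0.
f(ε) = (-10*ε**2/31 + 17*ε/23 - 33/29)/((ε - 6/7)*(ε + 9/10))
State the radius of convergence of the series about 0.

The radius of convergence is 6/7.

Denominator factor (ε + 9/10): pole of order 1 at -9/10, modulus 9/10.
Denominator factor (ε - 6/7): pole of order 1 at 6/7, modulus 6/7.
The radius of convergence is the smallest modulus among the singular points: 6/7.


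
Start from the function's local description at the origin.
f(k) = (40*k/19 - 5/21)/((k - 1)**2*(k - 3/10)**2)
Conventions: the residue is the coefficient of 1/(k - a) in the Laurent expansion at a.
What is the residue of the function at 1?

The residue is -902000/136857.

At the order-2 pole 1 set g(k) = (k - (1))^2*f(k) = (40*k/19 - 5/21)/(k - 3/10)**2.
Order-2 pole: residue = g'(a); g'(1) = -902000/136857, so the residue is -902000/136857.


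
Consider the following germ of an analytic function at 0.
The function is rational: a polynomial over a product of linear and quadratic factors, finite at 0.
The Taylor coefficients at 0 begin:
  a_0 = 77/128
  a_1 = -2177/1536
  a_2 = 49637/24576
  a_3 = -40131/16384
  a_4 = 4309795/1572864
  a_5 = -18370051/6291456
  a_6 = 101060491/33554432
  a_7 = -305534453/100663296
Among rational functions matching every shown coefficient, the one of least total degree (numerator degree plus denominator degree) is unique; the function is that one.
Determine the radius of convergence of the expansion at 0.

No rational of total degree below 3 reproduces all 8 coefficients; solving the [1/2] Pade equations on them gives f(j) = (11/14 - 10*j/21)/(j + 8/7)**2, whose expansion matches every shown term.
Denominator factor (j + 8/7)^2: pole of order 2 at -8/7, modulus 8/7.
The radius of convergence is the smallest modulus among the singular points: 8/7.

The radius of convergence is 8/7.


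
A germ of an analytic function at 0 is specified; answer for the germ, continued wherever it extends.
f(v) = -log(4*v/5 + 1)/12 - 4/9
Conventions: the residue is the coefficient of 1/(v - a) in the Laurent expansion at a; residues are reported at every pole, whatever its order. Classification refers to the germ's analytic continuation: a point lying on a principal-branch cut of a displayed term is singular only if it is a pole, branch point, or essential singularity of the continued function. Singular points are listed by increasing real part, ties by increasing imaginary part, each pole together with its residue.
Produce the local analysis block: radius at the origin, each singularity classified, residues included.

Branch term (-1/12)*log(1 - v/(-5/4)): its argument vanishes at v = -5/4, a logarithmic branch point, modulus 5/4.
The radius of convergence is the smallest modulus among the singular points: 5/4.

Radius of convergence at 0: 5/4.
At -5/4: a logarithmic branch point.


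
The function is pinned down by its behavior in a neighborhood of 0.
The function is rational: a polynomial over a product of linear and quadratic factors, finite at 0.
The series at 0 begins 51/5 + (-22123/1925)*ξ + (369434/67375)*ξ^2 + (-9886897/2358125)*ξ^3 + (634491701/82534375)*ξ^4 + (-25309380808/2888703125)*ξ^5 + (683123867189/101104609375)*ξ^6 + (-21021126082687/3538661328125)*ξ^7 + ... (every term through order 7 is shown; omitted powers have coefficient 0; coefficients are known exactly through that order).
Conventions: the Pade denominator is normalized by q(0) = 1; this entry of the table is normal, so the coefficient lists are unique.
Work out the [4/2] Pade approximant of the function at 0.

The Pade approximant has numerator coefficients [51/5, 260841529720/41361364913, -403331081776/124084094739, -305223521344/41361364913, 267070581176/41361364913]; denominator coefficients [1, 688943811707/394813028715, 438184264277/394813028715].

Taylor coefficients needed (read off): a_0 = 51/5, a_1 = -22123/1925, a_2 = 369434/67375, a_3 = -9886897/2358125, a_4 = 634491701/82534375, a_5 = -25309380808/2888703125, a_6 = 683123867189/101104609375.
Write the denominator as Q(ξ) = 1 + q1*ξ + q2*ξ^2. Requiring Q*f - P = O(ξ^7) with deg P <= 4 kills the coefficients of ξ^5..ξ^6 in Q*f:
  ξ^5: a_5 + q1*a_4 + q2*a_3 = 0, i.e. -25309380808/2888703125 + (634491701/82534375)*q1 + (-9886897/2358125)*q2 = 0.
  ξ^6: a_6 + q1*a_5 + q2*a_4 = 0, i.e. 683123867189/101104609375 + (-25309380808/2888703125)*q1 + (634491701/82534375)*q2 = 0.
Solving this linear system: q1 = 688943811707/394813028715, q2 = 438184264277/394813028715.
The numerator is Q*f truncated at degree 4: P0 = a_0 = 51/5; P1 = a_1 + q1*a_0 = 260841529720/41361364913; P2 = a_2 + q1*a_1 + q2*a_0 = -403331081776/124084094739; P3 = a_3 + q1*a_2 + q2*a_1 = -305223521344/41361364913; P4 = a_4 + q1*a_3 + q2*a_2 = 267070581176/41361364913.


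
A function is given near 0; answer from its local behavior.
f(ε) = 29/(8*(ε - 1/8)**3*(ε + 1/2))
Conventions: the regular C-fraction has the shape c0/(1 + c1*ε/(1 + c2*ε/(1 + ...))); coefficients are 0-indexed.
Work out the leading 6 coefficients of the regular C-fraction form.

The regular C-fraction coefficients are [-3712, -22, 72/11, -560/99, 88/63, -108/35].

Taylor coefficients (expand at 0): a_0 = -3712, a_1 = -81664, a_2 = -1262080, a_3 = -16481280, a_4 = -195102720, a_5 = -2164125696.
c0 = a_0 = -3712. Peel one level at a time: if S = 1 + c*ε/S' with S'(0) = 1, then c is the ε-coefficient of S and S' = c*ε/(S - 1).
S_1 = c0/f = 1 + (-22)*ε + (144)*ε^2 + ...; c1 = -22.
S_2 = c1*ε/(S_1 - 1) = 1 + (72/11)*ε + (4480/121)*ε^2 + ...; c2 = 72/11.
S_3 = c2*ε/(S_2 - 1) = 1 + (-560/99)*ε + (640/81)*ε^2 + ...; c3 = -560/99.
S_4 = c3*ε/(S_3 - 1) = 1 + (88/63)*ε + (1056/245)*ε^2 + ...; c4 = 88/63.
S_5 = c4*ε/(S_4 - 1) = 1 + (-108/35)*ε + ...; c5 = -108/35.


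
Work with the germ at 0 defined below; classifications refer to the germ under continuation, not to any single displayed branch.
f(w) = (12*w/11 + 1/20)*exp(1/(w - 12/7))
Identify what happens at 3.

The point is a regular point.

There is no denominator, hence no pole anywhere.
The essential point of exp(1/(w - (12/7))) is 12/7, not 3.
So the germ continues analytically to 3.


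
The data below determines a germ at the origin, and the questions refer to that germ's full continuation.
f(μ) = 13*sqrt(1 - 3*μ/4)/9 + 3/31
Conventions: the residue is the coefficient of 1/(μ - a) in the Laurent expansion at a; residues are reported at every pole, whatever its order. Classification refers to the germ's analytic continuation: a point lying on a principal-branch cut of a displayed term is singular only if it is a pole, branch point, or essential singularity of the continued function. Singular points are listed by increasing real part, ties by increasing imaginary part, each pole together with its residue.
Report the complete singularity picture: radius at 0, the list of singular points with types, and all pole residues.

Radius of convergence at 0: 4/3.
At 4/3: an algebraic (square-root) branch point.

Branch term (13/9)*sqrt(1 - μ/(4/3)): its argument vanishes at μ = 4/3, a square-root branch point, modulus 4/3.
The radius of convergence is the smallest modulus among the singular points: 4/3.


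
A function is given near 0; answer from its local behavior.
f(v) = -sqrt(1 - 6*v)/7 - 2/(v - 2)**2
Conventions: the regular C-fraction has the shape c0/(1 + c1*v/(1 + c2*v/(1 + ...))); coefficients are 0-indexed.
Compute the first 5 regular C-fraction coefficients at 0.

The regular C-fraction coefficients are [-9/14, -1/9, 139/36, -5409/556, 83126/83539].

Taylor coefficients (expand at 0): a_0 = -9/14, a_1 = -1/14, a_2 = 15/56, a_3 = 47/28, a_4 = 1585/224.
c0 = a_0 = -9/14. Peel one level at a time: if S = 1 + c*v/S' with S'(0) = 1, then c is the v-coefficient of S and S' = c*v/(S - 1).
S_1 = c0/f = 1 + (-1/9)*v + (139/324)*v^2 + ...; c1 = -1/9.
S_2 = c1*v/(S_1 - 1) = 1 + (139/36)*v + (601/16)*v^2 + ...; c2 = 139/36.
S_3 = c2*v/(S_2 - 1) = 1 + (-5409/556)*v + (374067/38642)*v^2 + ...; c3 = -5409/556.
S_4 = c3*v/(S_3 - 1) = 1 + (83126/83539)*v + ...; c4 = 83126/83539.


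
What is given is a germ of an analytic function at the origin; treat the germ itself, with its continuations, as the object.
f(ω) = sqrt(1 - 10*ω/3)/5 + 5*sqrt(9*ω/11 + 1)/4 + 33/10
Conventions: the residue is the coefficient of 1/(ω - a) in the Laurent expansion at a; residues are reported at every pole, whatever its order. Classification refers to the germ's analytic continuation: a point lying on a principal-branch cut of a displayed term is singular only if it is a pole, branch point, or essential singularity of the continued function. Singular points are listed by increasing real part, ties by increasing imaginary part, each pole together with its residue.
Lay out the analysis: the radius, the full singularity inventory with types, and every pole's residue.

Branch term (1/5)*sqrt(1 - ω/(3/10)): its argument vanishes at ω = 3/10, a square-root branch point, modulus 3/10.
Branch term (5/4)*sqrt(1 - ω/(-11/9)): its argument vanishes at ω = -11/9, a square-root branch point, modulus 11/9.
The radius of convergence is the smallest modulus among the singular points: 3/10.
List the singular points by increasing real part (a conjugate pair: the negative imaginary part first).

Radius of convergence at 0: 3/10.
At -11/9: an algebraic (square-root) branch point.
At 3/10: an algebraic (square-root) branch point.


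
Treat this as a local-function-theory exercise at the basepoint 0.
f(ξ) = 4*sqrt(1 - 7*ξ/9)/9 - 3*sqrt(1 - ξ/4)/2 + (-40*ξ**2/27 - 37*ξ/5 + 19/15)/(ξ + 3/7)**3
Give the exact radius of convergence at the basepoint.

The radius of convergence is 3/7.

Denominator factor (ξ + 3/7)^3: pole of order 3 at -3/7, modulus 3/7.
Branch term (-3/2)*sqrt(1 - ξ/(4)): its argument vanishes at ξ = 4, a square-root branch point, modulus 4.
Branch term (4/9)*sqrt(1 - ξ/(9/7)): its argument vanishes at ξ = 9/7, a square-root branch point, modulus 9/7.
The radius of convergence is the smallest modulus among the singular points: 3/7.


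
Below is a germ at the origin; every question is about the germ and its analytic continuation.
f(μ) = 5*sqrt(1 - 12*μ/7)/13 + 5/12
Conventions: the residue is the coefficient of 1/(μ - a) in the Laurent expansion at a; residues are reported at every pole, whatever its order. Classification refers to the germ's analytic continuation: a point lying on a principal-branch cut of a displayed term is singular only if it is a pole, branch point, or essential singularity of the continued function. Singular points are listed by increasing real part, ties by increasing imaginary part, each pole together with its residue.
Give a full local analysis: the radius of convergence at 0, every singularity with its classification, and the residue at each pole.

Radius of convergence at 0: 7/12.
At 7/12: an algebraic (square-root) branch point.

Branch term (5/13)*sqrt(1 - μ/(7/12)): its argument vanishes at μ = 7/12, a square-root branch point, modulus 7/12.
The radius of convergence is the smallest modulus among the singular points: 7/12.


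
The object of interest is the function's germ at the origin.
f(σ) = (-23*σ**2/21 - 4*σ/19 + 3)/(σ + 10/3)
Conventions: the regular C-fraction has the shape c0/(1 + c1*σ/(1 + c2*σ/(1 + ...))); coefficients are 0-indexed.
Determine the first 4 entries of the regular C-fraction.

The regular C-fraction coefficients are [9/10, 211/570, -29646/28063, 252469321/394084278].

Taylor coefficients (expand at 0): a_0 = 9/10, a_1 = -633/1900, a_2 = -30407/133000, a_3 = 91221/1330000.
c0 = a_0 = 9/10. Peel one level at a time: if S = 1 + c*σ/S' with S'(0) = 1, then c is the σ-coefficient of S and S' = c*σ/(S - 1).
S_1 = c0/f = 1 + (211/570)*σ + (4941/12635)*σ^2 + ...; c1 = 211/570.
S_2 = c1*σ/(S_1 - 1) = 1 + (-29646/28063)*σ + (13287859/19633761)*σ^2 + ...; c2 = -29646/28063.
S_3 = c2*σ/(S_2 - 1) = 1 + (252469321/394084278)*σ + ...; c3 = 252469321/394084278.


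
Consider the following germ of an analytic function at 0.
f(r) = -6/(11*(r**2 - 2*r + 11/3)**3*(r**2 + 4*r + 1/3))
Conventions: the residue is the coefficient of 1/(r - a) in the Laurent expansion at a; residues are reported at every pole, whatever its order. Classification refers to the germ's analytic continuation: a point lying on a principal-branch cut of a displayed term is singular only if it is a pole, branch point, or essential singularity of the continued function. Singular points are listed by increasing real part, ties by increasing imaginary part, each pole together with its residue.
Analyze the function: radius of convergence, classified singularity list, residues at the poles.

Radius of convergence at 0: 2 - (1/3)*sqrt(33).
At -2 - (1/3)*sqrt(33): a pole of order 1; residue -343359/274717696 + (661365/3021894656)*sqrt(33).
At -2 + (1/3)*sqrt(33): a pole of order 1; residue -343359/274717696 - (661365/3021894656)*sqrt(33).
At (1) - ((2/3)*sqrt(6))*i: a pole of order 3; residue (343359/274717696) - ((1430379/2197741568)*sqrt(6))*i.
At (1) + ((2/3)*sqrt(6))*i: a pole of order 3; residue (343359/274717696) + ((1430379/2197741568)*sqrt(6))*i.


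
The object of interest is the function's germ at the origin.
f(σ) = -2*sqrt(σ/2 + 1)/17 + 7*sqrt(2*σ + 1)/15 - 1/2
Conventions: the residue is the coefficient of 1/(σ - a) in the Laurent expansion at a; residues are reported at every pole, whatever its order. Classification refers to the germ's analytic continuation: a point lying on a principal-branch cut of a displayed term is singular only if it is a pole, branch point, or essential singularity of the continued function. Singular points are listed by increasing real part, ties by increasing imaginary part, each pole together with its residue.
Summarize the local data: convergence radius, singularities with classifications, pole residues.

Branch term (7/15)*sqrt(1 - σ/(-1/2)): its argument vanishes at σ = -1/2, a square-root branch point, modulus 1/2.
Branch term (-2/17)*sqrt(1 - σ/(-2)): its argument vanishes at σ = -2, a square-root branch point, modulus 2.
The radius of convergence is the smallest modulus among the singular points: 1/2.
List the singular points by increasing real part (a conjugate pair: the negative imaginary part first).

Radius of convergence at 0: 1/2.
At -2: an algebraic (square-root) branch point.
At -1/2: an algebraic (square-root) branch point.


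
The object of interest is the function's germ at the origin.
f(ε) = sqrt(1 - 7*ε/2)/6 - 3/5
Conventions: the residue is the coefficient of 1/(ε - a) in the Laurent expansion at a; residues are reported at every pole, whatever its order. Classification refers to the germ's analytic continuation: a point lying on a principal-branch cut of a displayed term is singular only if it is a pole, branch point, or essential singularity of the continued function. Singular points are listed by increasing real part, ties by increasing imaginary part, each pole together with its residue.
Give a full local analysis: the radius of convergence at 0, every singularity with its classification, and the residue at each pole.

Radius of convergence at 0: 2/7.
At 2/7: an algebraic (square-root) branch point.

Branch term (1/6)*sqrt(1 - ε/(2/7)): its argument vanishes at ε = 2/7, a square-root branch point, modulus 2/7.
The radius of convergence is the smallest modulus among the singular points: 2/7.


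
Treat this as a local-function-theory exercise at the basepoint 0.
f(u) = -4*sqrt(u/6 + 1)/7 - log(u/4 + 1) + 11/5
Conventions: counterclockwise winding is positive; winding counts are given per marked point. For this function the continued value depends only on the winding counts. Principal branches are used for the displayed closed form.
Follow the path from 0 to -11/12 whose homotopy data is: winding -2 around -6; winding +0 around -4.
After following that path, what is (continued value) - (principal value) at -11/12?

Continued minus principal equals 0.

The rational part is single-valued and drops out of the difference; each branch term changes only by its own monodromy.
(-4/7)*sqrt(1 - u/(-6)): winding -2 is even, the square root returns to the same sheet, contribution 0.
(-1)*log(1 - u/(-4)): winding 0 around -4, so this term returns to its principal value, contribution 0.
Summing the contributions at u = -11/12 gives 0.


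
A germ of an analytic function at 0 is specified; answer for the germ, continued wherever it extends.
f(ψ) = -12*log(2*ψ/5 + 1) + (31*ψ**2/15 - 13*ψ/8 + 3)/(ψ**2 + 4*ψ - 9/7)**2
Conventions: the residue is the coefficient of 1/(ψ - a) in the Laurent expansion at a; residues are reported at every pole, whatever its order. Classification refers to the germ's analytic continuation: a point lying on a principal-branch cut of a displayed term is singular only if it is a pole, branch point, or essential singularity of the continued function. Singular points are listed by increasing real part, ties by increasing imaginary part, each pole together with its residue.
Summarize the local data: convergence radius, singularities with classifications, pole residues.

Denominator factor (ψ**2 + 4*ψ - 9/7)^2: discriminant 148/7, real irrational roots -2 + (1/7)*sqrt(259) and -2 - (1/7)*sqrt(259); poles of order 2, moduli -2 + (1/7)*sqrt(259) and 2 + (1/7)*sqrt(259).
Branch term (-12)*log(1 - ψ/(-5/2)): its argument vanishes at ψ = -5/2, a logarithmic branch point, modulus 5/2.
The radius of convergence is the smallest modulus among the singular points: -2 + (1/7)*sqrt(259).
The branch term is analytic at -2 - (1/7)*sqrt(259) and contributes nothing to the residue; only the rational part matters.
The factor ψ**2 + 4*ψ - 9/7 splits as (ψ - a)(ψ - a') with a = -2 - (1/7)*sqrt(259), a' = -2 + (1/7)*sqrt(259). At the order-2 pole a set g(ψ) = (ψ - a)^2*(rational part) = [31*ψ**2/15 - 13*ψ/8 + 3] / (ψ - a')^2.
Order-2 pole: residue = g'(a); g'(-2 - (1/7)*sqrt(259)) = (503/109520)*sqrt(259), so the residue is (503/109520)*sqrt(259).
The branch term is analytic at -2 + (1/7)*sqrt(259) and contributes nothing to the residue; only the rational part matters.
The factor ψ**2 + 4*ψ - 9/7 splits as (ψ - a)(ψ - a') with a = -2 + (1/7)*sqrt(259), a' = -2 - (1/7)*sqrt(259). At the order-2 pole a set g(ψ) = (ψ - a)^2*(rational part) = [31*ψ**2/15 - 13*ψ/8 + 3] / (ψ - a')^2.
Order-2 pole: residue = g'(a); g'(-2 + (1/7)*sqrt(259)) = -(503/109520)*sqrt(259), so the residue is -(503/109520)*sqrt(259).
List the singular points by increasing real part (a conjugate pair: the negative imaginary part first).

Radius of convergence at 0: -2 + (1/7)*sqrt(259).
At -2 - (1/7)*sqrt(259): a pole of order 2; residue (503/109520)*sqrt(259).
At -5/2: a logarithmic branch point.
At -2 + (1/7)*sqrt(259): a pole of order 2; residue -(503/109520)*sqrt(259).
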